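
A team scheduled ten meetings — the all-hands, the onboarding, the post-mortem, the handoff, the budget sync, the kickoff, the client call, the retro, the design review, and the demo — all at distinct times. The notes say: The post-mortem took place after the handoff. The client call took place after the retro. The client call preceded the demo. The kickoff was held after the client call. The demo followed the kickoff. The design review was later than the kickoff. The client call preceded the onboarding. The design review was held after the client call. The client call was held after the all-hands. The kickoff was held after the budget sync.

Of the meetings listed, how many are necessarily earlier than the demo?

5

Directly stated before the demo: the client call and the kickoff.
The all-hands reaches the demo via the all-hands → the client call → the demo.
The budget sync reaches the demo via the budget sync → the kickoff → the demo.
The retro reaches the demo via the retro → the client call → the demo.
No chain forces the handoff (or any of the others) ahead of the demo.
That's the all-hands, the budget sync, the client call, the kickoff, and the retro — 5 in all.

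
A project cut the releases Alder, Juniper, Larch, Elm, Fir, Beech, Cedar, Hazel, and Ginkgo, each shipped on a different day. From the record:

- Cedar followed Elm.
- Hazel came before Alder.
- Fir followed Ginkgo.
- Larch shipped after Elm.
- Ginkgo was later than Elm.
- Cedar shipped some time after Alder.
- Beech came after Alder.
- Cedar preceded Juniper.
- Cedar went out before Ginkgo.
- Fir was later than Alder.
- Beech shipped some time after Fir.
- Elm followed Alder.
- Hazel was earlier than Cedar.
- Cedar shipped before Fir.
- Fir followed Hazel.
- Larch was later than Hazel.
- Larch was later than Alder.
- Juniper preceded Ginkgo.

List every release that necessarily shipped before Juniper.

Alder, Cedar, Elm, Hazel

Directly stated before Juniper: Cedar.
Alder reaches Juniper via Alder → Cedar → Juniper.
Elm reaches Juniper via Elm → Cedar → Juniper.
Hazel reaches Juniper via Hazel → Cedar → Juniper.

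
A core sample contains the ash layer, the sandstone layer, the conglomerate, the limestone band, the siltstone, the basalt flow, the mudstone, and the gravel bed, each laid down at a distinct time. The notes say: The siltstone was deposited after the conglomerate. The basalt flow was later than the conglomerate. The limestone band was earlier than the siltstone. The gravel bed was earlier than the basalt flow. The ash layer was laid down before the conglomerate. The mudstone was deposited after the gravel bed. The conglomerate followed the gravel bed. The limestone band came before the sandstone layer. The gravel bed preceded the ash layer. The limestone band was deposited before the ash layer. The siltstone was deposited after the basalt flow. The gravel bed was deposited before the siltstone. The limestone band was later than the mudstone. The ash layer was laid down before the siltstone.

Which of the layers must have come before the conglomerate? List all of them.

Directly stated before the conglomerate: the ash layer and the gravel bed.
The limestone band reaches the conglomerate via the limestone band → the ash layer → the conglomerate.
The mudstone reaches the conglomerate via the mudstone → the limestone band → the ash layer → the conglomerate.
No chain forces the sandstone layer (or any of the others) ahead of the conglomerate.

the ash layer, the gravel bed, the limestone band, the mudstone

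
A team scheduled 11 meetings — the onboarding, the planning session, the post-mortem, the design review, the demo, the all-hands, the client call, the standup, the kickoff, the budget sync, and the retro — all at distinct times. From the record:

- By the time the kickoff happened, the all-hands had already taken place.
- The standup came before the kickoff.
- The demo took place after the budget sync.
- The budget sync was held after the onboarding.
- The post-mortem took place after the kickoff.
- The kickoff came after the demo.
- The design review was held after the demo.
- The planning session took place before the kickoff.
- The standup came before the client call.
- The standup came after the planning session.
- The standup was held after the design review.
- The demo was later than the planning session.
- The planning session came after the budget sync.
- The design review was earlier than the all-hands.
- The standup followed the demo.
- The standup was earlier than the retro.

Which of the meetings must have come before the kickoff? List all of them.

the all-hands, the budget sync, the demo, the design review, the onboarding, the planning session, the standup

Directly stated before the kickoff: the all-hands, the demo, the planning session, and the standup.
The budget sync reaches the kickoff via the budget sync → the planning session → the kickoff.
The design review reaches the kickoff via the design review → the standup → the kickoff.
The onboarding reaches the kickoff via the onboarding → the budget sync → the planning session → the kickoff.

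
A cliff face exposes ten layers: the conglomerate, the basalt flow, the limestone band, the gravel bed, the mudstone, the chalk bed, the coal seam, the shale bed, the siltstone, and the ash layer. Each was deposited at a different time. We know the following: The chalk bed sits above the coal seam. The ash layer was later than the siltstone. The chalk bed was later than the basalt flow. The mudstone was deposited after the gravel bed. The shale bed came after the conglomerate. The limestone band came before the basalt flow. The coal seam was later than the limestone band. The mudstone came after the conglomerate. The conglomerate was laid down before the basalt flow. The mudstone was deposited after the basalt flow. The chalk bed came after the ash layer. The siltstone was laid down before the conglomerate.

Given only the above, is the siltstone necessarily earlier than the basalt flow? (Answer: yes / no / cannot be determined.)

yes

Chain the constraints: the siltstone → the conglomerate → the basalt flow. Each link is directly stated, so the siltstone comes before the basalt flow.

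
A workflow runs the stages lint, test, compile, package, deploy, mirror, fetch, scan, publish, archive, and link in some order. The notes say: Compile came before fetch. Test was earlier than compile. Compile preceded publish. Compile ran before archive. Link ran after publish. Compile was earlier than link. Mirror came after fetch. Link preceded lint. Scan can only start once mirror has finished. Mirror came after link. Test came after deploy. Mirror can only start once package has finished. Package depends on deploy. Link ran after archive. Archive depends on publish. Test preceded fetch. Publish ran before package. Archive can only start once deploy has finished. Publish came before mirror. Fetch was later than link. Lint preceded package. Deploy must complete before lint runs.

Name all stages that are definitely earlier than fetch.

archive, compile, deploy, link, publish, test

Directly stated before fetch: compile, link, and test.
Archive reaches fetch via archive → link → fetch.
Deploy reaches fetch via deploy → test → fetch.
Publish reaches fetch via publish → link → fetch.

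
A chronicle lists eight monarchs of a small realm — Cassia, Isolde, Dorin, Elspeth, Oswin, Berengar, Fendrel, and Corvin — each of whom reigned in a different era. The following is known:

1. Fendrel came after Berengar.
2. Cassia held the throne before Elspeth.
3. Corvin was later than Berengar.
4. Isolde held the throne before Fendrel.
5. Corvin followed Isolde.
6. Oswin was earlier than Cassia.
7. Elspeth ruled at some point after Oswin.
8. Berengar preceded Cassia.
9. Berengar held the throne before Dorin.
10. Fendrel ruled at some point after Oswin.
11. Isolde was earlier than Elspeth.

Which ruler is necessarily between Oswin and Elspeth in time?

Tracing the constraints gives Oswin → Cassia → Elspeth, so Cassia sits after Oswin and before Elspeth.
No other ruler is forced both after Oswin and before Elspeth.

Cassia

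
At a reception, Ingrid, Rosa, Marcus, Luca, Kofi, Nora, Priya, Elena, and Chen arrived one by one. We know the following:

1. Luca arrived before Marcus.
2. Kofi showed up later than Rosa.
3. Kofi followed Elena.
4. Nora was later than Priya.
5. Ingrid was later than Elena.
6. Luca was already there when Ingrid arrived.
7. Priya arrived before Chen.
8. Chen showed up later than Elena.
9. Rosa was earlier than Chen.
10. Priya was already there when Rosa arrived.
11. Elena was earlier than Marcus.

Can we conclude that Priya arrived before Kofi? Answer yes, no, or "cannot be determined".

Chain the constraints: Priya → Rosa → Kofi. Each link is directly stated, so Priya comes before Kofi.

yes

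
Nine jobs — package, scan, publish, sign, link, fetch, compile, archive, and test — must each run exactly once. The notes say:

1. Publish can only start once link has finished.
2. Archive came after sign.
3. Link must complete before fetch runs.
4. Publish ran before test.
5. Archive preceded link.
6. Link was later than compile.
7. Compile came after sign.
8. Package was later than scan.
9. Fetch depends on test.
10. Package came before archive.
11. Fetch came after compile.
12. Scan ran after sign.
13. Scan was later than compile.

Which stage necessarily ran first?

sign

Sign has a chain of constraints placing it before every other stage, so sign must be first.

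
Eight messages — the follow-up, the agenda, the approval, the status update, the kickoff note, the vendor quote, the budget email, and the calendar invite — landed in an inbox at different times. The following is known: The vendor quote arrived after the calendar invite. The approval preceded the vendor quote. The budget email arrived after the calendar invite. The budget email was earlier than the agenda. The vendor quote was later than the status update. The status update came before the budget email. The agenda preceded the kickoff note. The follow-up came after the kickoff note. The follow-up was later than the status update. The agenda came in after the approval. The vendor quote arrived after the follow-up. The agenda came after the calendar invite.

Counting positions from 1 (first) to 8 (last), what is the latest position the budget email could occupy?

4

The budget email must come before the agenda, the follow-up, the kickoff note, and the vendor quote — 4 messages forced after it.
Everything else can be placed before the budget email in some valid order, so the budget email can sit as late as position 8 − 4 = 4.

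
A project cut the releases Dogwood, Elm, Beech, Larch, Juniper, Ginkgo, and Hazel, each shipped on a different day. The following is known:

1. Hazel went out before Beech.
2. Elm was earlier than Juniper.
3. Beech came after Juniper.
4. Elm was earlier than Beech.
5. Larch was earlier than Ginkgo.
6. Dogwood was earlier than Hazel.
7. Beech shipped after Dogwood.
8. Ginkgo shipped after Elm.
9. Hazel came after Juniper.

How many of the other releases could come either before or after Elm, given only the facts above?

2

Forced after Elm: Beech, Ginkgo, Hazel, and Juniper.
That leaves Dogwood and Larch with no forced order relative to Elm — 2.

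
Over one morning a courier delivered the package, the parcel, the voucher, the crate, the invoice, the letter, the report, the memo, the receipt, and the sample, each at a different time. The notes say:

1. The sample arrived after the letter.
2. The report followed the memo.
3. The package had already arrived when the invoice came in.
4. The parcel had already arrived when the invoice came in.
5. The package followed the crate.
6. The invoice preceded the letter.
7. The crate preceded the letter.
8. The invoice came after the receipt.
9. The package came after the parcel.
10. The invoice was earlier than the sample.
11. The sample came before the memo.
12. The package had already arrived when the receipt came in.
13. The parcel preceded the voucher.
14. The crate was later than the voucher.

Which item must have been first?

The parcel has a chain of constraints placing it before every other item, so the parcel must be first.

the parcel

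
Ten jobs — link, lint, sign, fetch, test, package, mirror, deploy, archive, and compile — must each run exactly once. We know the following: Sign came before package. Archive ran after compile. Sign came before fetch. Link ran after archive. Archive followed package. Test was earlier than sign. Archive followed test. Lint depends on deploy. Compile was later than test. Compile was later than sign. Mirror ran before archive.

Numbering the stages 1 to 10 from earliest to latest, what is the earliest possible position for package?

3

Sign and test must both come before package — 2 forced predecessors.
Nothing else is forced ahead of package, so its earliest slot is position 2 + 1 = 3.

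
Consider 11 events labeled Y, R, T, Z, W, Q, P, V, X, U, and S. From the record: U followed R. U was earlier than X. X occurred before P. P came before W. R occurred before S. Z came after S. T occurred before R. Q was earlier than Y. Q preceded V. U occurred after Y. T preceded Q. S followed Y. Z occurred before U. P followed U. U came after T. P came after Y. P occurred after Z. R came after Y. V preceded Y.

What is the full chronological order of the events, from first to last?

The constraints fix every adjacent pair, so only one ordering works:
T → Q → V → Y → R → S → Z → U → X → P → W.

T, Q, V, Y, R, S, Z, U, X, P, W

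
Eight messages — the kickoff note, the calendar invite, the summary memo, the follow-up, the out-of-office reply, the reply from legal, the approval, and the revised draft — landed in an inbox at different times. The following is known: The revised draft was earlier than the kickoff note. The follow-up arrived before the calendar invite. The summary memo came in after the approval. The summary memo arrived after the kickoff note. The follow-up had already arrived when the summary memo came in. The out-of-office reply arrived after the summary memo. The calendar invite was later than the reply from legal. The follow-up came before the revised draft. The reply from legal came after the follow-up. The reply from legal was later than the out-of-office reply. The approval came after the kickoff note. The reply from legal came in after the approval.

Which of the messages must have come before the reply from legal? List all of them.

Directly stated before the reply from legal: the approval, the follow-up, and the out-of-office reply.
The kickoff note reaches the reply from legal via the kickoff note → the approval → the reply from legal.
The revised draft reaches the reply from legal via the revised draft → the kickoff note → the approval → the reply from legal.
The summary memo reaches the reply from legal via the summary memo → the out-of-office reply → the reply from legal.
No chain forces the calendar invite ahead of the reply from legal.

the approval, the follow-up, the kickoff note, the out-of-office reply, the revised draft, the summary memo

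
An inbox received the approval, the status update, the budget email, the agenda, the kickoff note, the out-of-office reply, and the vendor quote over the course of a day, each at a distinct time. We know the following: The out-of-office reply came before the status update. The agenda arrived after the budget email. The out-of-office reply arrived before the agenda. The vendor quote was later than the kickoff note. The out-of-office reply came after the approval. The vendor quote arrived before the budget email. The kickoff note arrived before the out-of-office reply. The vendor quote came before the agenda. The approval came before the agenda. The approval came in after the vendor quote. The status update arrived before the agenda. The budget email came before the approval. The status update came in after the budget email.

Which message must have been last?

Every other message has a chain of constraints placing it before the agenda, so the agenda is last.

the agenda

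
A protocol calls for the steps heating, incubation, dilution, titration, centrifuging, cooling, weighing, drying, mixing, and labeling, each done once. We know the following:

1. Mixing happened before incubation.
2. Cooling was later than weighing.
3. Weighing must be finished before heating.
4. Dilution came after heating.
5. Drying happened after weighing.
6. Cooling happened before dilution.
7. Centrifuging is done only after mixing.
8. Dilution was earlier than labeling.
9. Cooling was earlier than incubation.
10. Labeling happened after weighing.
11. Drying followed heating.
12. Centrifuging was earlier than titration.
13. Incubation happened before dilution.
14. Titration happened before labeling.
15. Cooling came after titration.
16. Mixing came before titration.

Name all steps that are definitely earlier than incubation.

Directly stated before incubation: cooling and mixing.
Centrifuging reaches incubation via centrifuging → titration → cooling → incubation.
Titration reaches incubation via titration → cooling → incubation.
Weighing reaches incubation via weighing → cooling → incubation.

centrifuging, cooling, mixing, titration, weighing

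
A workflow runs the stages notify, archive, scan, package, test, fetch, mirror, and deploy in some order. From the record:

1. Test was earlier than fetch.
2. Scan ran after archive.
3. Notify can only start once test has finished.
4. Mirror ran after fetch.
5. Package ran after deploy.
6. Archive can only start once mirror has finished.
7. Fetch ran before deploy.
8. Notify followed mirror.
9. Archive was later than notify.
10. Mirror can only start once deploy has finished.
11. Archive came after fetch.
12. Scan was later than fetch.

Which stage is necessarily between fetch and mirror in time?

deploy

Tracing the constraints gives fetch → deploy → mirror, so deploy sits after fetch and before mirror.
No other stage is forced both after fetch and before mirror.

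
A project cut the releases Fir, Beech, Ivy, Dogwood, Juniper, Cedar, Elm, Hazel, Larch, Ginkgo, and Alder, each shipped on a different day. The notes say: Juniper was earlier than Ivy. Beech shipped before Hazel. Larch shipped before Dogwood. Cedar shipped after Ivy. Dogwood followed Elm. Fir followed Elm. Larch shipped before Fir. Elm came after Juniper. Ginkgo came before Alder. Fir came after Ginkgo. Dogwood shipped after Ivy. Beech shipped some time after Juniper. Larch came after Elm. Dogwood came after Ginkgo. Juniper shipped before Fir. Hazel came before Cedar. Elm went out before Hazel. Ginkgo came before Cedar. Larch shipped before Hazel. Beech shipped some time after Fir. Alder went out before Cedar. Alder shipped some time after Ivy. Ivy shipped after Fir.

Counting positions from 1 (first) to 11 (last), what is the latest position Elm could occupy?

3

Elm must come before Alder, Beech, Cedar, Dogwood, Fir, Hazel, Ivy, and Larch — 8 releases forced after it.
Everything else can be placed before Elm in some valid order, so Elm can sit as late as position 11 − 8 = 3.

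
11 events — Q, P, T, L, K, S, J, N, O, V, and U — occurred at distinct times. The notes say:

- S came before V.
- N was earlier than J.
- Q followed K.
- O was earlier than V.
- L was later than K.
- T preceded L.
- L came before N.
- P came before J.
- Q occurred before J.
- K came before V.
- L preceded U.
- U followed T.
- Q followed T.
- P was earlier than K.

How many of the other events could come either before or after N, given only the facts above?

Forced before N: K, L, P, and T; forced after N: J.
That leaves O, Q, S, U, and V with no forced order relative to N — 5.

5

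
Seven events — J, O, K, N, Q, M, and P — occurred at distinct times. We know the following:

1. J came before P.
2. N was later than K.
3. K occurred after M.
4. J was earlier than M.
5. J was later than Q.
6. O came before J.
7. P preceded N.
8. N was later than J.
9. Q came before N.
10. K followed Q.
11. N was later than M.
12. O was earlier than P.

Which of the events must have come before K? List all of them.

J, M, O, Q

Directly stated before K: M and Q.
J reaches K via J → M → K.
O reaches K via O → J → M → K.
No chain forces N (or any of the others) ahead of K.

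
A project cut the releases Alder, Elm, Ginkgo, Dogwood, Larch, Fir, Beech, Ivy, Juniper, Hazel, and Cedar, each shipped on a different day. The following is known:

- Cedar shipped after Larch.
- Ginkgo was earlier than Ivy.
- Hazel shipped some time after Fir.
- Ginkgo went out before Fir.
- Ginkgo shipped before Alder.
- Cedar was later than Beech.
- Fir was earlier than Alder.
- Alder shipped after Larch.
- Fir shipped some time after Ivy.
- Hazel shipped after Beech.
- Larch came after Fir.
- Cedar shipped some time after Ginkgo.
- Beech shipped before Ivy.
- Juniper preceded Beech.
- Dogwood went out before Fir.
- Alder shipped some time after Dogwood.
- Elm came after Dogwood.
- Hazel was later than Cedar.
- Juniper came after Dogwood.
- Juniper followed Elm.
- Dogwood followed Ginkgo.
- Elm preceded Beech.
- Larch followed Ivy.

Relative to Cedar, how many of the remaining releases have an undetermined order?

Forced before Cedar: Beech, Dogwood, Elm, Fir, Ginkgo, Ivy, Juniper, and Larch; forced after Cedar: Hazel.
That leaves Alder with no forced order relative to Cedar — 1.

1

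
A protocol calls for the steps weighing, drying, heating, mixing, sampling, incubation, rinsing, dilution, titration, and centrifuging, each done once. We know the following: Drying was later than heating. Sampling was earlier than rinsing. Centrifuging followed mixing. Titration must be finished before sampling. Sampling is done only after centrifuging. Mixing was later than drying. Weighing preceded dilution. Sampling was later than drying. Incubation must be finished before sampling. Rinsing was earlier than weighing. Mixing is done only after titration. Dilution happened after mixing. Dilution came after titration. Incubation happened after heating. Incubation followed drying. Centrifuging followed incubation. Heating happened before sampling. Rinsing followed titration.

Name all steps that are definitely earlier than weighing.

centrifuging, drying, heating, incubation, mixing, rinsing, sampling, titration

Directly stated before weighing: rinsing.
Centrifuging reaches weighing via centrifuging → sampling → rinsing → weighing.
Drying reaches weighing via drying → sampling → rinsing → weighing.
Heating reaches weighing via heating → sampling → rinsing → weighing.
Likewise incubation, mixing, sampling, and titration each reach weighing by chaining the stated constraints.
No chain forces dilution ahead of weighing.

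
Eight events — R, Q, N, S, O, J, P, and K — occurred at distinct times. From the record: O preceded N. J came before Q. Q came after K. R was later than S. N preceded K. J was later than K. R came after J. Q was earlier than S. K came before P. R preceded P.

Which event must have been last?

Every other event has a chain of constraints placing it before P, so P is last.

P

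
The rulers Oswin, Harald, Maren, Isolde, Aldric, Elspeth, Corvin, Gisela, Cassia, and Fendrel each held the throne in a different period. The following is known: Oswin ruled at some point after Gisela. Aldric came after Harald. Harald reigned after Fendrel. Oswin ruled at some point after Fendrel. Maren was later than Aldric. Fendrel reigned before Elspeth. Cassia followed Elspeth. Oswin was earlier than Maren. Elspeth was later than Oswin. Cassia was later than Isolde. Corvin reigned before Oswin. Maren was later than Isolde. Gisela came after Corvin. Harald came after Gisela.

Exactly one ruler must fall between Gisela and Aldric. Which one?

Harald

Tracing the constraints gives Gisela → Harald → Aldric, so Harald sits after Gisela and before Aldric.
No other ruler is forced both after Gisela and before Aldric.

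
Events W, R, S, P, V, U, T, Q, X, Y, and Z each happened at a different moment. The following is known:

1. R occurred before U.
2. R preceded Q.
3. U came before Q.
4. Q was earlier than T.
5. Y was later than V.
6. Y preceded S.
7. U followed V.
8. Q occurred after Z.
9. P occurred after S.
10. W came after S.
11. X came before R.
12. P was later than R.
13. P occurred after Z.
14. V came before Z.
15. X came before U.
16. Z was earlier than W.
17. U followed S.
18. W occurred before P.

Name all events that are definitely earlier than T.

Directly stated before T: Q.
R reaches T via R → Q → T.
S reaches T via S → U → Q → T.
U reaches T via U → Q → T.
Likewise V, X, Y, and Z each reach T by chaining the stated constraints.

Q, R, S, U, V, X, Y, Z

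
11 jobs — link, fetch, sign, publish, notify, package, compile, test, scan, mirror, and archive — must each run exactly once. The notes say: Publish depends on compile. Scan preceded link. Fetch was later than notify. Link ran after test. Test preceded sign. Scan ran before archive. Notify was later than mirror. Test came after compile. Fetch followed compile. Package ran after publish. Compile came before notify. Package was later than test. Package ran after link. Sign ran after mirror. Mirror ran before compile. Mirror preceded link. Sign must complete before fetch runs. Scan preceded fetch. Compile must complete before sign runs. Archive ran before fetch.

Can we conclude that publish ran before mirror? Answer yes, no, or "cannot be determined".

Tracing the constraints gives mirror → compile → publish, so mirror must come before publish.
That means publish cannot be before mirror.

no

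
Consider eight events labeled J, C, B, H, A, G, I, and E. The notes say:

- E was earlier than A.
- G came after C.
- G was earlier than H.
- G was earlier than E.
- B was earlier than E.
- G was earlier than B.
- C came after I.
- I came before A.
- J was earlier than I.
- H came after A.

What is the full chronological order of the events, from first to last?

The constraints fix every adjacent pair, so only one ordering works:
J → I → C → G → B → E → A → H.

J, I, C, G, B, E, A, H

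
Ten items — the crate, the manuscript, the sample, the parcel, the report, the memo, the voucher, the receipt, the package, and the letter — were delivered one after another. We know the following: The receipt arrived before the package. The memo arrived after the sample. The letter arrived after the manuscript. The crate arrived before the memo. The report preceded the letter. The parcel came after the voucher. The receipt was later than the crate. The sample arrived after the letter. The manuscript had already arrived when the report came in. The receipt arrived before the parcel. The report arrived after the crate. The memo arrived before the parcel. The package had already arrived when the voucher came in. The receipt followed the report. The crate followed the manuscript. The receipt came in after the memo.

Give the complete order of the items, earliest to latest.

The constraints fix every adjacent pair, so only one ordering works:
the manuscript → the crate → the report → the letter → the sample → the memo → the receipt → the package → the voucher → the parcel.

the manuscript, the crate, the report, the letter, the sample, the memo, the receipt, the package, the voucher, the parcel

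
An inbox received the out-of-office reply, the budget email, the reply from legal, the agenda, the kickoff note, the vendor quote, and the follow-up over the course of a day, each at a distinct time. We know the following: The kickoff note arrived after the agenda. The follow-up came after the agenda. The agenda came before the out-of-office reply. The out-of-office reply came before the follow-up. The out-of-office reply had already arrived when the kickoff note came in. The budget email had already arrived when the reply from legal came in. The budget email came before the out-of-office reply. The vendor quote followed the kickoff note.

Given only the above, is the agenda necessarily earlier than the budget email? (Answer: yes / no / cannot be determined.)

No chain of stated constraints runs from the agenda to the budget email, and none runs from the budget email to the agenda either.
So the relative order of the agenda and the budget email is not fixed by the given facts.

cannot be determined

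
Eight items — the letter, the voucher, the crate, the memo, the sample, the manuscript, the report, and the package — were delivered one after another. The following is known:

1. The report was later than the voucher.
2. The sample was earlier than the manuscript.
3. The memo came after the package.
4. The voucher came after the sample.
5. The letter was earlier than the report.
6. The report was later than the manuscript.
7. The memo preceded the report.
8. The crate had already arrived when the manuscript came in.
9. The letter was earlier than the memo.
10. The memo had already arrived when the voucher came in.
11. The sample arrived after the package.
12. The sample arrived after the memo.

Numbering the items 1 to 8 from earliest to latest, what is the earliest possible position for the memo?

3

The letter and the package must both come before the memo — 2 forced predecessors.
Nothing else is forced ahead of the memo, so its earliest slot is position 2 + 1 = 3.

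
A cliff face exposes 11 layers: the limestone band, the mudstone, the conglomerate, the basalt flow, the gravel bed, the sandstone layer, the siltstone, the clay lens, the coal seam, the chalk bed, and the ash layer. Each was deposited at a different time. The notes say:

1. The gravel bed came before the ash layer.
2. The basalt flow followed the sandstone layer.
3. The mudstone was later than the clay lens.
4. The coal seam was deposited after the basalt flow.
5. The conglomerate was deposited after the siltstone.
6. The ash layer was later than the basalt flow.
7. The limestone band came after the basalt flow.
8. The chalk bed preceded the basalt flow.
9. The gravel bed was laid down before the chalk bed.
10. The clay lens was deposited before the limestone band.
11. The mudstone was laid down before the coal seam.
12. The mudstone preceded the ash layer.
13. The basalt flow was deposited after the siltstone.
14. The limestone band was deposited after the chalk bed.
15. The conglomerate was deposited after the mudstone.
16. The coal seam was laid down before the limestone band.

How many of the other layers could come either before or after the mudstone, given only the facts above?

5

Forced before the mudstone: the clay lens; forced after the mudstone: the ash layer, the coal seam, the conglomerate, and the limestone band.
That leaves the basalt flow, the chalk bed, the gravel bed, the sandstone layer, and the siltstone with no forced order relative to the mudstone — 5.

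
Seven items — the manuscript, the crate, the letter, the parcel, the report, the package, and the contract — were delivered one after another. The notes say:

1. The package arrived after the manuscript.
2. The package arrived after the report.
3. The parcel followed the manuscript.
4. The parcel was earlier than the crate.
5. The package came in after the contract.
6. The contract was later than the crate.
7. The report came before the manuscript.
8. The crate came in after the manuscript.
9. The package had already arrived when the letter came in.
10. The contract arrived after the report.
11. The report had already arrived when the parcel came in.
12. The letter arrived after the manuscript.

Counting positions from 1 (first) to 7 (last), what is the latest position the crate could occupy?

The crate must come before the contract, the letter, and the package — 3 items forced after it.
Everything else can be placed before the crate in some valid order, so the crate can sit as late as position 7 − 3 = 4.

4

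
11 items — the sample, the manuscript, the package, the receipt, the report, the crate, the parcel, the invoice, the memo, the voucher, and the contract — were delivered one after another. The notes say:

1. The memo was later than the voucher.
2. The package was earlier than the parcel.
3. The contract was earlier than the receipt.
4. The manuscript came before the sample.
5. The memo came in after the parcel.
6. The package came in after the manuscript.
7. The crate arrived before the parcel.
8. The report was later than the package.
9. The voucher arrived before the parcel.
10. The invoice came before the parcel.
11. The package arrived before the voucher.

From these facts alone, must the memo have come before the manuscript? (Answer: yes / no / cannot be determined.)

Tracing the constraints gives the manuscript → the package → the parcel → the memo, so the manuscript must come before the memo.
That means the memo cannot be before the manuscript.

no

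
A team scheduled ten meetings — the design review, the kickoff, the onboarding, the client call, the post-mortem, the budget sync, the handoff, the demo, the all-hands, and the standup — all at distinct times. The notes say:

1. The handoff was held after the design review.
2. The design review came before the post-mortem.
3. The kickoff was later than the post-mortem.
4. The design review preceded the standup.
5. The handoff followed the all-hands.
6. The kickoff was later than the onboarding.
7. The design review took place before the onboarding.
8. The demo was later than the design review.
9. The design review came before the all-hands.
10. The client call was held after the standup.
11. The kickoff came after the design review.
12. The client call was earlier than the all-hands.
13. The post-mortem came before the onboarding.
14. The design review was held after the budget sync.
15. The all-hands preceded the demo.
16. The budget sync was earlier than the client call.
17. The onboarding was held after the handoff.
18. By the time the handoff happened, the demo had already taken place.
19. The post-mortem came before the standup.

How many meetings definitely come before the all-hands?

5

Directly stated before the all-hands: the client call and the design review.
The budget sync reaches the all-hands via the budget sync → the client call → the all-hands.
The post-mortem reaches the all-hands via the post-mortem → the standup → the client call → the all-hands.
The standup reaches the all-hands via the standup → the client call → the all-hands.
That's the budget sync, the client call, the design review, the post-mortem, and the standup — 5 in all.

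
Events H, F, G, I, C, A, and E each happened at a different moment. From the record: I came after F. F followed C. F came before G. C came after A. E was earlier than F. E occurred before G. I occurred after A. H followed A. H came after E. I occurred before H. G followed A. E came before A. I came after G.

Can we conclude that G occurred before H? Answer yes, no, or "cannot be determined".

yes

Chain the constraints: G → I → H. Each link is directly stated, so G comes before H.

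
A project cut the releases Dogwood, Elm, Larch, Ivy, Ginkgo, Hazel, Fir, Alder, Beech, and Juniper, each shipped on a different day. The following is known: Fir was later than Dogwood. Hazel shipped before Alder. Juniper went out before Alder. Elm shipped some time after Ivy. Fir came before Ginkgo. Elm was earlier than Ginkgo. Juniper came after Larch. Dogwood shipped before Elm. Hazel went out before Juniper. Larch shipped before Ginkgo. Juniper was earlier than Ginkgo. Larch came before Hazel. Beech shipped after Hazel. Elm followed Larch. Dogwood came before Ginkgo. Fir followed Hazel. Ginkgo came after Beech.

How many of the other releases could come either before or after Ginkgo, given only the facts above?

Forced before Ginkgo: Beech, Dogwood, Elm, Fir, Hazel, Ivy, Juniper, and Larch.
That leaves Alder with no forced order relative to Ginkgo — 1.

1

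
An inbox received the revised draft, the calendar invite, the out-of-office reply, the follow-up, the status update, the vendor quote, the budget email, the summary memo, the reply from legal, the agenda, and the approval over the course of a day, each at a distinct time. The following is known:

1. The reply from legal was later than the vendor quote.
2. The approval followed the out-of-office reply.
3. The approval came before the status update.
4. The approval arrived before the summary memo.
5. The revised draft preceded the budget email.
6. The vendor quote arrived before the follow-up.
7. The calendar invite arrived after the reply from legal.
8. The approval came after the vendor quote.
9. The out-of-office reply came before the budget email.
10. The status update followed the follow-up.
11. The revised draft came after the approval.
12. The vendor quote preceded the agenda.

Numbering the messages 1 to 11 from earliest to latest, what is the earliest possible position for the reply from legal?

The vendor quote must come before the reply from legal — 1 forced predecessor.
Nothing else is forced ahead of the reply from legal, so its earliest slot is position 1 + 1 = 2.

2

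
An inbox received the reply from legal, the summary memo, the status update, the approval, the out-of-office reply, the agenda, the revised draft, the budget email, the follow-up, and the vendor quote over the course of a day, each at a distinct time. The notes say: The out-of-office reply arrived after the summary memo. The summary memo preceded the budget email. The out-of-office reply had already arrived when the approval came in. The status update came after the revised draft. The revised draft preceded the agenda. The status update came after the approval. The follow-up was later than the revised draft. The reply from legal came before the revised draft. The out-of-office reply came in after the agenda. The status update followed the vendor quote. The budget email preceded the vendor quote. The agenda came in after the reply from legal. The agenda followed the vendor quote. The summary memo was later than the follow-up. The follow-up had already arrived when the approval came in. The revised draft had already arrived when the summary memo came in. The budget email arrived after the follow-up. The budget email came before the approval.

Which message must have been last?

Every other message has a chain of constraints placing it before the status update, so the status update is last.

the status update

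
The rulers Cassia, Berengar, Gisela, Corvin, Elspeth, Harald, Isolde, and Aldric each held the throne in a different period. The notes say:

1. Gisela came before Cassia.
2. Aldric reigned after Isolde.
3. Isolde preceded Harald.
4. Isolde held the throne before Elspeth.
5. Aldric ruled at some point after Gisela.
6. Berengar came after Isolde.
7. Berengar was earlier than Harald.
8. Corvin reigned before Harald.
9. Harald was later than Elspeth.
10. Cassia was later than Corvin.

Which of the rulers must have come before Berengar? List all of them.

Isolde

Directly stated before Berengar: Isolde.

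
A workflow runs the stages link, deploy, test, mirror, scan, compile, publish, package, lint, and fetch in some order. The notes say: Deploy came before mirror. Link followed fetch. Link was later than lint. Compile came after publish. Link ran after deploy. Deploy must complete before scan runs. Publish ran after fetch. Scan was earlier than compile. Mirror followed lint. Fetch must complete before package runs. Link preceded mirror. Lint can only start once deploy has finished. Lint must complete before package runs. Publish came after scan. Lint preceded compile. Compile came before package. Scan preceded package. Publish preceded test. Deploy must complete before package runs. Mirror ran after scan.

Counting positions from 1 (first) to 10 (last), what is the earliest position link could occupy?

4

Deploy, fetch, and lint must all come before link — 3 forced predecessors.
Nothing else is forced ahead of link, so its earliest slot is position 3 + 1 = 4.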